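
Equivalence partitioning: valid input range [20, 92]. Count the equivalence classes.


Valid range: [20, 92]
Class 1: x < 20 — invalid
Class 2: 20 ≤ x ≤ 92 — valid
Class 3: x > 92 — invalid
Total equivalence classes: 3

3 equivalence classes


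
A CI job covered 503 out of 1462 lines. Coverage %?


Coverage = covered / total * 100
Coverage = 503 / 1462 * 100
Coverage = 34.4%

34.4%


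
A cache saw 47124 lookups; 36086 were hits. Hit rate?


Formula: hit rate = hits / (hits + misses) * 100
hit rate = 36086 / (36086 + 11038) * 100
hit rate = 36086 / 47124 * 100
hit rate = 76.58%

76.58%


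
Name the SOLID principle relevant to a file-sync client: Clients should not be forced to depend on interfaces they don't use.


This describes the Interface Segregation Principle (ISP)

Interface Segregation Principle (ISP)


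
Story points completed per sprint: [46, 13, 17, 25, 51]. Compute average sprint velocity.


Formula: Avg velocity = Total points / Number of sprints
Points: [46, 13, 17, 25, 51]
Sum = 46 + 13 + 17 + 25 + 51 = 152
Avg velocity = 152 / 5 = 30.4 points/sprint

30.4 points/sprint


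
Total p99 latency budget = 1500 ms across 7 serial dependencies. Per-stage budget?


Formula: per_stage = total_budget / stages
per_stage = 1500 / 7
per_stage = 214.29 ms

214.29 ms


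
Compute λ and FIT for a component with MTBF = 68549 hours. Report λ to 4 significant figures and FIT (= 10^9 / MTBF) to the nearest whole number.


Formula: λ = 1 / MTBF; FIT = λ × 1e9 = 1e9 / MTBF
λ = 1 / 68549 ≈ 1.459e-05 failures/hour
FIT = 1e9 / 68549 ≈ 14588 failures per 1e9 hours (nearest whole number)

λ = 1.459e-05 /h, FIT = 14588


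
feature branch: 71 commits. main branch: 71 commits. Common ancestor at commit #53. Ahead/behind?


Common ancestor: commit #53
feature commits after divergence: 71 - 53 = 18
main commits after divergence: 71 - 53 = 18
feature is 18 commits ahead of main
main is 18 commits ahead of feature

feature ahead: 18, main ahead: 18


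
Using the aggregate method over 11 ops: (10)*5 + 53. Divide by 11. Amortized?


Formula: Amortized cost = Total cost / Operations
Total cost = (10 * 5) + (1 * 53)
Total cost = 50 + 53 = 103
Amortized = 103 / 11 = 9.3636

9.3636


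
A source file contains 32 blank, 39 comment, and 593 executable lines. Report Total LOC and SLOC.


Total LOC = blank + comment + code
Total LOC = 32 + 39 + 593 = 664
SLOC (source only) = code = 593

Total LOC: 664, SLOC: 593


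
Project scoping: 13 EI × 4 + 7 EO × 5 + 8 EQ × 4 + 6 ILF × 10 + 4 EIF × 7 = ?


UFP = EI*4 + EO*5 + EQ*4 + ILF*10 + EIF*7
UFP = 13*4 + 7*5 + 8*4 + 6*10 + 4*7
UFP = 52 + 35 + 32 + 60 + 28
UFP = 207

207


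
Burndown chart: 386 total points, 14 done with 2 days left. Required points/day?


Formula: Required rate = Remaining points / Days left
Remaining = 386 - 14 = 372 points
Required rate = 372 / 2 = 186.0 points/day

186.0 points/day


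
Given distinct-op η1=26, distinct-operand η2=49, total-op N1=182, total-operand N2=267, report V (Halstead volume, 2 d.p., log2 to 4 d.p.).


Formula: V = N * log2(η), where N = N1 + N2 and η = η1 + η2
η = 26 + 49 = 75
N = 182 + 267 = 449
log2(75) ≈ 6.2288
V = 449 * 6.2288 = 2796.73

2796.73


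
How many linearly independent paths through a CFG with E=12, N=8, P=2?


Formula: V(G) = E - N + 2P
V(G) = 12 - 8 + 2*2
V(G) = 4 + 4
V(G) = 8

8


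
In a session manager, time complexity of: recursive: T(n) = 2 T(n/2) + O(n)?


Reasoning: master theorem case 2 (merge-sort recurrence)
Complexity: O(n log n)

O(n log n)


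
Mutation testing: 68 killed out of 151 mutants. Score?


Mutation score = killed / total * 100
Mutation score = 68 / 151 * 100
Mutation score = 45.03%

45.03%


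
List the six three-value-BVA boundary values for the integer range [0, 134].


Range: [0, 134]
Boundaries: just below min, min, min+1, max-1, max, just above max
Values: [-1, 0, 1, 133, 134, 135]

[-1, 0, 1, 133, 134, 135]


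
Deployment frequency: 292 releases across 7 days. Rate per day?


Formula: deployments per day = releases / days
= 292 / 7
= 41.714 deploys/day
(equivalently, 292.0 deploys/week)

41.714 deploys/day


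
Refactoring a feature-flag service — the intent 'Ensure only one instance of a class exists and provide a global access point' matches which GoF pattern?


This matches the Singleton pattern

Singleton


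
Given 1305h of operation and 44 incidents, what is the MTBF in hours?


Formula: MTBF = Total operating time / Number of failures
MTBF = 1305 / 44
MTBF = 29.66 hours

29.66 hours


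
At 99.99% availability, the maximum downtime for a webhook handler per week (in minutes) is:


Formula: allowed downtime = period * (100 - SLA) / 100
Period (week) = 10080 minutes
Unavailability fraction = (100 - 99.99) / 100
Allowed downtime = 10080 * (100 - 99.99) / 100
Allowed downtime = 1.008 minutes

1.008 minutes


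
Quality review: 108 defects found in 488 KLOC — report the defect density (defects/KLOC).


Defect density = defects / KLOC
Defect density = 108 / 488
Defect density = 0.221 defects/KLOC

0.221 defects/KLOC


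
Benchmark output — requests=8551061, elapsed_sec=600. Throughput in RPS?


Formula: throughput = requests / seconds
throughput = 8551061 / 600
throughput = 14251.77 requests/second

14251.77 requests/second


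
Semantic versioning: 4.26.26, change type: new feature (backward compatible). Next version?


Current: 4.26.26
Change category: 'new feature (backward compatible)' → minor bump
SemVer rule: minor bump → increment MINOR, reset PATCH to 0 (MAJOR unchanged)
New: 4.27.0

4.27.0


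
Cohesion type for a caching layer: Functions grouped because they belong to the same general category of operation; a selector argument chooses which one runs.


Reasoning: Grouped by category of activity, not by data or sequence
Type: Logical cohesion

Logical cohesion


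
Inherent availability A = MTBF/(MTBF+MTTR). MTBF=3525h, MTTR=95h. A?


Availability = MTBF / (MTBF + MTTR)
Availability = 3525 / (3525 + 95)
Availability = 3525 / 3620
Availability = 97.3757%

97.3757%


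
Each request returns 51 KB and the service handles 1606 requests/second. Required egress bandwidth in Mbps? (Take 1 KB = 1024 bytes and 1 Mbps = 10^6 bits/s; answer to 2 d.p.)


Formula: Mbps = payload_bytes * RPS * 8 / 1e6
Payload per request = 51 KB = 51 * 1024 = 52224 bytes
Total bytes/sec = 52224 * 1606 = 83871744
Total bits/sec = 83871744 * 8 = 670973952
Mbps = 670973952 / 1e6 = 670.97

670.97 Mbps


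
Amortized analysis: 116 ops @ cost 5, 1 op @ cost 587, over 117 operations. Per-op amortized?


Formula: Amortized cost = Total cost / Operations
Total cost = (116 * 5) + (1 * 587)
Total cost = 580 + 587 = 1167
Amortized = 1167 / 117 = 9.9744

9.9744


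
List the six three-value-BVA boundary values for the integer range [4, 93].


Range: [4, 93]
Boundaries: just below min, min, min+1, max-1, max, just above max
Values: [3, 4, 5, 92, 93, 94]

[3, 4, 5, 92, 93, 94]


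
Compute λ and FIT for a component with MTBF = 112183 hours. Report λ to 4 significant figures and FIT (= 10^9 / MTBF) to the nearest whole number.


Formula: λ = 1 / MTBF; FIT = λ × 1e9 = 1e9 / MTBF
λ = 1 / 112183 ≈ 8.914e-06 failures/hour
FIT = 1e9 / 112183 ≈ 8914 failures per 1e9 hours (nearest whole number)

λ = 8.914e-06 /h, FIT = 8914


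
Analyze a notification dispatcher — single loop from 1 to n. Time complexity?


Reasoning: one pass through n items
Complexity: O(n)

O(n)


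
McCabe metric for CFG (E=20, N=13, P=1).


Formula: V(G) = E - N + 2P
V(G) = 20 - 13 + 2*1
V(G) = 7 + 2
V(G) = 9

9


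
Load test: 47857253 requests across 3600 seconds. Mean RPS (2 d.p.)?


Formula: throughput = requests / seconds
throughput = 47857253 / 3600
throughput = 13293.68 requests/second

13293.68 requests/second


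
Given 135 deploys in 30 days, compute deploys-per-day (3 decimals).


Formula: deployments per day = releases / days
= 135 / 30
= 4.5 deploys/day
(equivalently, 31.5 deploys/week)

4.5 deploys/day


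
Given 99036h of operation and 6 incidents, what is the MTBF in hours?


Formula: MTBF = Total operating time / Number of failures
MTBF = 99036 / 6
MTBF = 16506.0 hours

16506.0 hours


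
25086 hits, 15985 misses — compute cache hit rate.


Formula: hit rate = hits / (hits + misses) * 100
hit rate = 25086 / (25086 + 15985) * 100
hit rate = 25086 / 41071 * 100
hit rate = 61.08%

61.08%


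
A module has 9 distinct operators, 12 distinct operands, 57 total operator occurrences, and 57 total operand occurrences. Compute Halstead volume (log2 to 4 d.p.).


Formula: V = N * log2(η), where N = N1 + N2 and η = η1 + η2
η = 9 + 12 = 21
N = 57 + 57 = 114
log2(21) ≈ 4.3923
V = 114 * 4.3923 = 500.72

500.72


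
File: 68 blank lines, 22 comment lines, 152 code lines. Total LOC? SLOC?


Total LOC = blank + comment + code
Total LOC = 68 + 22 + 152 = 242
SLOC (source only) = code = 152

Total LOC: 242, SLOC: 152


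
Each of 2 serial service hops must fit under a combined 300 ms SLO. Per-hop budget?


Formula: per_stage = total_budget / stages
per_stage = 300 / 2
per_stage = 150.0 ms

150.0 ms


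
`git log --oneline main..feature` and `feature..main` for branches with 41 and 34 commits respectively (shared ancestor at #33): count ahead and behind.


Common ancestor: commit #33
feature commits after divergence: 41 - 33 = 8
main commits after divergence: 34 - 33 = 1
feature is 8 commits ahead of main
main is 1 commits ahead of feature

feature ahead: 8, main ahead: 1


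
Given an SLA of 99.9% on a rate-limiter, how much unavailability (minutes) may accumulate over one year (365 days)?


Formula: allowed downtime = period * (100 - SLA) / 100
Period (year (365 days)) = 525600 minutes
Unavailability fraction = (100 - 99.9) / 100
Allowed downtime = 525600 * (100 - 99.9) / 100
Allowed downtime = 525.6 minutes

525.6 minutes


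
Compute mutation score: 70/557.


Mutation score = killed / total * 100
Mutation score = 70 / 557 * 100
Mutation score = 12.57%

12.57%


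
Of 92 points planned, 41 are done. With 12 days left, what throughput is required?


Formula: Required rate = Remaining points / Days left
Remaining = 92 - 41 = 51 points
Required rate = 51 / 12 = 4.25 points/day

4.25 points/day


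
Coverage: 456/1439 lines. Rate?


Coverage = covered / total * 100
Coverage = 456 / 1439 * 100
Coverage = 31.69%

31.69%


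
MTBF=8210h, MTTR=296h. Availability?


Availability = MTBF / (MTBF + MTTR)
Availability = 8210 / (8210 + 296)
Availability = 8210 / 8506
Availability = 96.5201%

96.5201%


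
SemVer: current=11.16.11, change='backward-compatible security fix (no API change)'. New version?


Current: 11.16.11
Change category: 'backward-compatible security fix (no API change)' → patch bump
SemVer rule: patch bump → increment PATCH (MAJOR and MINOR unchanged)
New: 11.16.12

11.16.12


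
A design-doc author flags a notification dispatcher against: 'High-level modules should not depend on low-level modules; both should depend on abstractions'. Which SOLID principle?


This describes the Dependency Inversion Principle (DIP)

Dependency Inversion Principle (DIP)


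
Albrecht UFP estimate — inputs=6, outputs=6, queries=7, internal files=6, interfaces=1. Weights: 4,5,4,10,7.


UFP = EI*4 + EO*5 + EQ*4 + ILF*10 + EIF*7
UFP = 6*4 + 6*5 + 7*4 + 6*10 + 1*7
UFP = 24 + 30 + 28 + 60 + 7
UFP = 149

149


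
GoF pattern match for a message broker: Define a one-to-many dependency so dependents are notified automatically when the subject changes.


This matches the Observer pattern

Observer


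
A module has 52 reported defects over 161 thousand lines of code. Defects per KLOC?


Defect density = defects / KLOC
Defect density = 52 / 161
Defect density = 0.323 defects/KLOC

0.323 defects/KLOC


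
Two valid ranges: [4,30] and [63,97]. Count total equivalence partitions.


Valid ranges: [4,30] and [63,97]
Class 1: x < 4 — invalid
Class 2: 4 ≤ x ≤ 30 — valid
Class 3: 30 < x < 63 — invalid (gap between ranges)
Class 4: 63 ≤ x ≤ 97 — valid
Class 5: x > 97 — invalid
Total equivalence classes: 5

5 equivalence classes


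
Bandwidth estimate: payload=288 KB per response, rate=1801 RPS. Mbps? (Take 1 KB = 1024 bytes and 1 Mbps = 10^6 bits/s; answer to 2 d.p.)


Formula: Mbps = payload_bytes * RPS * 8 / 1e6
Payload per request = 288 KB = 288 * 1024 = 294912 bytes
Total bytes/sec = 294912 * 1801 = 531136512
Total bits/sec = 531136512 * 8 = 4249092096
Mbps = 4249092096 / 1e6 = 4249.09

4249.09 Mbps


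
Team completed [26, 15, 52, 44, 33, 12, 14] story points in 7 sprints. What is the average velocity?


Formula: Avg velocity = Total points / Number of sprints
Points: [26, 15, 52, 44, 33, 12, 14]
Sum = 26 + 15 + 52 + 44 + 33 + 12 + 14 = 196
Avg velocity = 196 / 7 = 28.0 points/sprint

28.0 points/sprint


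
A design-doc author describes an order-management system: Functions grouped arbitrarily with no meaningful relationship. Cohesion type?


Reasoning: Worst: random grouping
Type: Coincidental cohesion

Coincidental cohesion


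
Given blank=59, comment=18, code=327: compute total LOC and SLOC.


Total LOC = blank + comment + code
Total LOC = 59 + 18 + 327 = 404
SLOC (source only) = code = 327

Total LOC: 404, SLOC: 327


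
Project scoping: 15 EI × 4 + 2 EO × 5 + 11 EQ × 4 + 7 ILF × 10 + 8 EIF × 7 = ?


UFP = EI*4 + EO*5 + EQ*4 + ILF*10 + EIF*7
UFP = 15*4 + 2*5 + 11*4 + 7*10 + 8*7
UFP = 60 + 10 + 44 + 70 + 56
UFP = 240

240


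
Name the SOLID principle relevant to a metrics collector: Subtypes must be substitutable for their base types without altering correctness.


This describes the Liskov Substitution Principle (LSP)

Liskov Substitution Principle (LSP)


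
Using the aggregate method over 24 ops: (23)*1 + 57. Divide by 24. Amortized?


Formula: Amortized cost = Total cost / Operations
Total cost = (23 * 1) + (1 * 57)
Total cost = 23 + 57 = 80
Amortized = 80 / 24 = 3.3333

3.3333


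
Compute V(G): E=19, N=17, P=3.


Formula: V(G) = E - N + 2P
V(G) = 19 - 17 + 2*3
V(G) = 2 + 6
V(G) = 8

8


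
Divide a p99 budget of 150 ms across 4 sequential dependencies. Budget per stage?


Formula: per_stage = total_budget / stages
per_stage = 150 / 4
per_stage = 37.5 ms

37.5 ms


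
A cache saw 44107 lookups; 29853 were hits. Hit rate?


Formula: hit rate = hits / (hits + misses) * 100
hit rate = 29853 / (29853 + 14254) * 100
hit rate = 29853 / 44107 * 100
hit rate = 67.68%

67.68%


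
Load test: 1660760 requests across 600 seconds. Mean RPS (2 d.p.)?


Formula: throughput = requests / seconds
throughput = 1660760 / 600
throughput = 2767.93 requests/second

2767.93 requests/second


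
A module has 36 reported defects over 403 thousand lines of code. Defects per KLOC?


Defect density = defects / KLOC
Defect density = 36 / 403
Defect density = 0.089 defects/KLOC

0.089 defects/KLOC


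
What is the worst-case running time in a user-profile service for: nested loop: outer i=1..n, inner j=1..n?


Reasoning: n iterations times n iterations
Complexity: O(n^2)

O(n^2)


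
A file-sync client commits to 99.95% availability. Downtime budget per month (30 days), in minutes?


Formula: allowed downtime = period * (100 - SLA) / 100
Period (month (30 days)) = 43200 minutes
Unavailability fraction = (100 - 99.95) / 100
Allowed downtime = 43200 * (100 - 99.95) / 100
Allowed downtime = 21.6 minutes

21.6 minutes


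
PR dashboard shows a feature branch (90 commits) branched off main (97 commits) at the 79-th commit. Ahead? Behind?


Common ancestor: commit #79
feature commits after divergence: 90 - 79 = 11
main commits after divergence: 97 - 79 = 18
feature is 11 commits ahead of main
main is 18 commits ahead of feature

feature ahead: 11, main ahead: 18


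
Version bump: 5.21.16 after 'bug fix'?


Current: 5.21.16
Change category: 'bug fix' → patch bump
SemVer rule: patch bump → increment PATCH (MAJOR and MINOR unchanged)
New: 5.21.17

5.21.17


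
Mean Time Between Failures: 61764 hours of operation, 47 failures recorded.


Formula: MTBF = Total operating time / Number of failures
MTBF = 61764 / 47
MTBF = 1314.13 hours

1314.13 hours


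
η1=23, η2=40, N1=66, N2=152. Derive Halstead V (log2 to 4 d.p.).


Formula: V = N * log2(η), where N = N1 + N2 and η = η1 + η2
η = 23 + 40 = 63
N = 66 + 152 = 218
log2(63) ≈ 5.9773
V = 218 * 5.9773 = 1303.05

1303.05


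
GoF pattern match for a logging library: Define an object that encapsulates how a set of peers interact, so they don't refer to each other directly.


This matches the Mediator pattern

Mediator


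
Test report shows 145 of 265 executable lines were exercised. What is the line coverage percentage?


Coverage = covered / total * 100
Coverage = 145 / 265 * 100
Coverage = 54.72%

54.72%


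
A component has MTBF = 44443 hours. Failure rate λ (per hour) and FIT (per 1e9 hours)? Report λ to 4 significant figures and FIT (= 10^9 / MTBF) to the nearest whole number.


Formula: λ = 1 / MTBF; FIT = λ × 1e9 = 1e9 / MTBF
λ = 1 / 44443 ≈ 2.250e-05 failures/hour
FIT = 1e9 / 44443 ≈ 22501 failures per 1e9 hours (nearest whole number)

λ = 2.250e-05 /h, FIT = 22501


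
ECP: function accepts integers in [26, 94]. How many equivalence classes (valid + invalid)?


Valid range: [26, 94]
Class 1: x < 26 — invalid
Class 2: 26 ≤ x ≤ 94 — valid
Class 3: x > 94 — invalid
Total equivalence classes: 3

3 equivalence classes


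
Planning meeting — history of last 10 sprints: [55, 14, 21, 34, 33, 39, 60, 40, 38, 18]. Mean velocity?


Formula: Avg velocity = Total points / Number of sprints
Points: [55, 14, 21, 34, 33, 39, 60, 40, 38, 18]
Sum = 55 + 14 + 21 + 34 + 33 + 39 + 60 + 40 + 38 + 18 = 352
Avg velocity = 352 / 10 = 35.2 points/sprint

35.2 points/sprint


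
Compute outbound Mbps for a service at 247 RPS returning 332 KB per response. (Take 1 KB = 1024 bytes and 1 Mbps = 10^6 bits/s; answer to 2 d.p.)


Formula: Mbps = payload_bytes * RPS * 8 / 1e6
Payload per request = 332 KB = 332 * 1024 = 339968 bytes
Total bytes/sec = 339968 * 247 = 83972096
Total bits/sec = 83972096 * 8 = 671776768
Mbps = 671776768 / 1e6 = 671.78

671.78 Mbps


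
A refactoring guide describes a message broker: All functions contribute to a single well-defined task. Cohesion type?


Reasoning: Best: single purpose
Type: Functional cohesion

Functional cohesion


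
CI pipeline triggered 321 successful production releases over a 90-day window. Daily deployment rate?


Formula: deployments per day = releases / days
= 321 / 90
= 3.567 deploys/day
(equivalently, 24.97 deploys/week)

3.567 deploys/day


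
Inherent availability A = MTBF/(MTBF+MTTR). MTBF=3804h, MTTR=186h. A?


Availability = MTBF / (MTBF + MTTR)
Availability = 3804 / (3804 + 186)
Availability = 3804 / 3990
Availability = 95.3383%

95.3383%


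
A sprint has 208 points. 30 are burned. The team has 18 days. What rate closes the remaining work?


Formula: Required rate = Remaining points / Days left
Remaining = 208 - 30 = 178 points
Required rate = 178 / 18 = 9.89 points/day

9.89 points/day


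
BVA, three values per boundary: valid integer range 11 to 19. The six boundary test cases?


Range: [11, 19]
Boundaries: just below min, min, min+1, max-1, max, just above max
Values: [10, 11, 12, 18, 19, 20]

[10, 11, 12, 18, 19, 20]


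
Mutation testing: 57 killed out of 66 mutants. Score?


Mutation score = killed / total * 100
Mutation score = 57 / 66 * 100
Mutation score = 86.36%

86.36%


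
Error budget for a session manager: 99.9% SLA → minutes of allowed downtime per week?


Formula: allowed downtime = period * (100 - SLA) / 100
Period (week) = 10080 minutes
Unavailability fraction = (100 - 99.9) / 100
Allowed downtime = 10080 * (100 - 99.9) / 100
Allowed downtime = 10.08 minutes

10.08 minutes


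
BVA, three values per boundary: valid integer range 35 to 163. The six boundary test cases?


Range: [35, 163]
Boundaries: just below min, min, min+1, max-1, max, just above max
Values: [34, 35, 36, 162, 163, 164]

[34, 35, 36, 162, 163, 164]


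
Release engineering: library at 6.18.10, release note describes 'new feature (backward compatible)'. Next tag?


Current: 6.18.10
Change category: 'new feature (backward compatible)' → minor bump
SemVer rule: minor bump → increment MINOR, reset PATCH to 0 (MAJOR unchanged)
New: 6.19.0

6.19.0


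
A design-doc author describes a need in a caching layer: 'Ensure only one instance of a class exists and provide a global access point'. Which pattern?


This matches the Singleton pattern

Singleton


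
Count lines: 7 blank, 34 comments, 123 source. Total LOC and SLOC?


Total LOC = blank + comment + code
Total LOC = 7 + 34 + 123 = 164
SLOC (source only) = code = 123

Total LOC: 164, SLOC: 123


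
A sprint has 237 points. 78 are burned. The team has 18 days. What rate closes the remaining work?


Formula: Required rate = Remaining points / Days left
Remaining = 237 - 78 = 159 points
Required rate = 159 / 18 = 8.83 points/day

8.83 points/day


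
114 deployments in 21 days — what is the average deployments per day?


Formula: deployments per day = releases / days
= 114 / 21
= 5.429 deploys/day
(equivalently, 38.0 deploys/week)

5.429 deploys/day


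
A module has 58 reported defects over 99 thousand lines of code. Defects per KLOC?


Defect density = defects / KLOC
Defect density = 58 / 99
Defect density = 0.586 defects/KLOC

0.586 defects/KLOC


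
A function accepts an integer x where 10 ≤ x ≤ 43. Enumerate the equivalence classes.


Valid range: [10, 43]
Class 1: x < 10 — invalid
Class 2: 10 ≤ x ≤ 43 — valid
Class 3: x > 43 — invalid
Total equivalence classes: 3

3 equivalence classes


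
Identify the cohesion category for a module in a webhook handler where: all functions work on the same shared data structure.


Reasoning: Functions share data
Type: Communicational cohesion

Communicational cohesion


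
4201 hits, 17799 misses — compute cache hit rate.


Formula: hit rate = hits / (hits + misses) * 100
hit rate = 4201 / (4201 + 17799) * 100
hit rate = 4201 / 22000 * 100
hit rate = 19.1%

19.1%


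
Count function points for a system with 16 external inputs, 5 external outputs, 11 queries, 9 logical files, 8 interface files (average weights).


UFP = EI*4 + EO*5 + EQ*4 + ILF*10 + EIF*7
UFP = 16*4 + 5*5 + 11*4 + 9*10 + 8*7
UFP = 64 + 25 + 44 + 90 + 56
UFP = 279

279


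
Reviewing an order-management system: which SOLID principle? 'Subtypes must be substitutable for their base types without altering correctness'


This describes the Liskov Substitution Principle (LSP)

Liskov Substitution Principle (LSP)


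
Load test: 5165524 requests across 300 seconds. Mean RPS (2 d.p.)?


Formula: throughput = requests / seconds
throughput = 5165524 / 300
throughput = 17218.41 requests/second

17218.41 requests/second


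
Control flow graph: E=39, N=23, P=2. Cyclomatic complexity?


Formula: V(G) = E - N + 2P
V(G) = 39 - 23 + 2*2
V(G) = 16 + 4
V(G) = 20

20


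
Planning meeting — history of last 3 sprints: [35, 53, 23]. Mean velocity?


Formula: Avg velocity = Total points / Number of sprints
Points: [35, 53, 23]
Sum = 35 + 53 + 23 = 111
Avg velocity = 111 / 3 = 37.0 points/sprint

37.0 points/sprint


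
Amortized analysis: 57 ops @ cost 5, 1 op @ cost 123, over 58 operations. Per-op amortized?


Formula: Amortized cost = Total cost / Operations
Total cost = (57 * 5) + (1 * 123)
Total cost = 285 + 123 = 408
Amortized = 408 / 58 = 7.0345

7.0345


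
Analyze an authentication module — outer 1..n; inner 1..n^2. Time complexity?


Reasoning: n times n^2
Complexity: O(n^3)

O(n^3)


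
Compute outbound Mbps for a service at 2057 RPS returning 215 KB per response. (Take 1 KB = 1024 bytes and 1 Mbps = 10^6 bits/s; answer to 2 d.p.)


Formula: Mbps = payload_bytes * RPS * 8 / 1e6
Payload per request = 215 KB = 215 * 1024 = 220160 bytes
Total bytes/sec = 220160 * 2057 = 452869120
Total bits/sec = 452869120 * 8 = 3622952960
Mbps = 3622952960 / 1e6 = 3622.95

3622.95 Mbps


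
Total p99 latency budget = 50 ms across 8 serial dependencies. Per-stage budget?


Formula: per_stage = total_budget / stages
per_stage = 50 / 8
per_stage = 6.25 ms

6.25 ms


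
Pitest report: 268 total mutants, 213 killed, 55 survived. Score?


Mutation score = killed / total * 100
Mutation score = 213 / 268 * 100
Mutation score = 79.48%

79.48%


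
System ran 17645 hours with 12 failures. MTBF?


Formula: MTBF = Total operating time / Number of failures
MTBF = 17645 / 12
MTBF = 1470.42 hours

1470.42 hours


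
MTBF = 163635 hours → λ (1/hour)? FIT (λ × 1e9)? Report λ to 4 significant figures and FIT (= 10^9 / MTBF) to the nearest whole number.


Formula: λ = 1 / MTBF; FIT = λ × 1e9 = 1e9 / MTBF
λ = 1 / 163635 ≈ 6.111e-06 failures/hour
FIT = 1e9 / 163635 ≈ 6111 failures per 1e9 hours (nearest whole number)

λ = 6.111e-06 /h, FIT = 6111


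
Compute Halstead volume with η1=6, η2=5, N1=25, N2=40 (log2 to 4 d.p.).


Formula: V = N * log2(η), where N = N1 + N2 and η = η1 + η2
η = 6 + 5 = 11
N = 25 + 40 = 65
log2(11) ≈ 3.4594
V = 65 * 3.4594 = 224.86

224.86


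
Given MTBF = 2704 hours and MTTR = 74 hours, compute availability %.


Availability = MTBF / (MTBF + MTTR)
Availability = 2704 / (2704 + 74)
Availability = 2704 / 2778
Availability = 97.3362%

97.3362%


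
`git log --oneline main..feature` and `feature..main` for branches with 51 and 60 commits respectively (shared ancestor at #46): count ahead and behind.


Common ancestor: commit #46
feature commits after divergence: 51 - 46 = 5
main commits after divergence: 60 - 46 = 14
feature is 5 commits ahead of main
main is 14 commits ahead of feature

feature ahead: 5, main ahead: 14


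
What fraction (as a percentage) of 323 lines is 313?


Coverage = covered / total * 100
Coverage = 313 / 323 * 100
Coverage = 96.9%

96.9%


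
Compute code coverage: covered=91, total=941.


Coverage = covered / total * 100
Coverage = 91 / 941 * 100
Coverage = 9.67%

9.67%


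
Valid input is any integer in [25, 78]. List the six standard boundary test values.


Range: [25, 78]
Boundaries: just below min, min, min+1, max-1, max, just above max
Values: [24, 25, 26, 77, 78, 79]

[24, 25, 26, 77, 78, 79]


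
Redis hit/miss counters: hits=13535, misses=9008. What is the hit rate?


Formula: hit rate = hits / (hits + misses) * 100
hit rate = 13535 / (13535 + 9008) * 100
hit rate = 13535 / 22543 * 100
hit rate = 60.04%

60.04%


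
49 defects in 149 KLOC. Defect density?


Defect density = defects / KLOC
Defect density = 49 / 149
Defect density = 0.329 defects/KLOC

0.329 defects/KLOC


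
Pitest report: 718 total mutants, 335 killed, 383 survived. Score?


Mutation score = killed / total * 100
Mutation score = 335 / 718 * 100
Mutation score = 46.66%

46.66%


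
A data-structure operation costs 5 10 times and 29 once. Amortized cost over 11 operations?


Formula: Amortized cost = Total cost / Operations
Total cost = (10 * 5) + (1 * 29)
Total cost = 50 + 29 = 79
Amortized = 79 / 11 = 7.1818

7.1818


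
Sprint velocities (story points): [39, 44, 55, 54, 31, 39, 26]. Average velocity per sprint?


Formula: Avg velocity = Total points / Number of sprints
Points: [39, 44, 55, 54, 31, 39, 26]
Sum = 39 + 44 + 55 + 54 + 31 + 39 + 26 = 288
Avg velocity = 288 / 7 = 41.14 points/sprint

41.14 points/sprint


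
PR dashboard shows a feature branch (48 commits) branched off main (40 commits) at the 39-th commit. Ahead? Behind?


Common ancestor: commit #39
feature commits after divergence: 48 - 39 = 9
main commits after divergence: 40 - 39 = 1
feature is 9 commits ahead of main
main is 1 commits ahead of feature

feature ahead: 9, main ahead: 1


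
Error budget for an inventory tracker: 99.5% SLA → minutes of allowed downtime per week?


Formula: allowed downtime = period * (100 - SLA) / 100
Period (week) = 10080 minutes
Unavailability fraction = (100 - 99.5) / 100
Allowed downtime = 10080 * (100 - 99.5) / 100
Allowed downtime = 50.4 minutes

50.4 minutes


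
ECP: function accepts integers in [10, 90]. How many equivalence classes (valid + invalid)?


Valid range: [10, 90]
Class 1: x < 10 — invalid
Class 2: 10 ≤ x ≤ 90 — valid
Class 3: x > 90 — invalid
Total equivalence classes: 3

3 equivalence classes


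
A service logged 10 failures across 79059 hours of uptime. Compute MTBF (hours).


Formula: MTBF = Total operating time / Number of failures
MTBF = 79059 / 10
MTBF = 7905.9 hours

7905.9 hours


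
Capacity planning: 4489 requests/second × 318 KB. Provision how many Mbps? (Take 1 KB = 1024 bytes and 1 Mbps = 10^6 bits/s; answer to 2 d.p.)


Formula: Mbps = payload_bytes * RPS * 8 / 1e6
Payload per request = 318 KB = 318 * 1024 = 325632 bytes
Total bytes/sec = 325632 * 4489 = 1461762048
Total bits/sec = 1461762048 * 8 = 11694096384
Mbps = 11694096384 / 1e6 = 11694.1

11694.1 Mbps


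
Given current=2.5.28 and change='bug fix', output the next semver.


Current: 2.5.28
Change category: 'bug fix' → patch bump
SemVer rule: patch bump → increment PATCH (MAJOR and MINOR unchanged)
New: 2.5.29

2.5.29


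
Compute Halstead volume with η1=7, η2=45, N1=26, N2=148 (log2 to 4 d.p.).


Formula: V = N * log2(η), where N = N1 + N2 and η = η1 + η2
η = 7 + 45 = 52
N = 26 + 148 = 174
log2(52) ≈ 5.7004
V = 174 * 5.7004 = 991.87

991.87


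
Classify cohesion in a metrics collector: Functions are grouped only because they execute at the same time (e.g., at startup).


Reasoning: Related by timing only
Type: Temporal cohesion

Temporal cohesion


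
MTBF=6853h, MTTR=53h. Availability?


Availability = MTBF / (MTBF + MTTR)
Availability = 6853 / (6853 + 53)
Availability = 6853 / 6906
Availability = 99.2326%

99.2326%


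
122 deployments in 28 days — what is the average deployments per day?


Formula: deployments per day = releases / days
= 122 / 28
= 4.357 deploys/day
(equivalently, 30.5 deploys/week)

4.357 deploys/day


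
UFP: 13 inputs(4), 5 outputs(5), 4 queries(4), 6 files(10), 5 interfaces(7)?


UFP = EI*4 + EO*5 + EQ*4 + ILF*10 + EIF*7
UFP = 13*4 + 5*5 + 4*4 + 6*10 + 5*7
UFP = 52 + 25 + 16 + 60 + 35
UFP = 188

188


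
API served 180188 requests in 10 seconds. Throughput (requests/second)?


Formula: throughput = requests / seconds
throughput = 180188 / 10
throughput = 18018.8 requests/second

18018.8 requests/second


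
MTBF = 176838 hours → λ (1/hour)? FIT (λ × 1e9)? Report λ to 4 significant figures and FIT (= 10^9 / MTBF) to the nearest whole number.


Formula: λ = 1 / MTBF; FIT = λ × 1e9 = 1e9 / MTBF
λ = 1 / 176838 ≈ 5.655e-06 failures/hour
FIT = 1e9 / 176838 ≈ 5655 failures per 1e9 hours (nearest whole number)

λ = 5.655e-06 /h, FIT = 5655


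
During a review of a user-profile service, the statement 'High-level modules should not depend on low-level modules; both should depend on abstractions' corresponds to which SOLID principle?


This describes the Dependency Inversion Principle (DIP)

Dependency Inversion Principle (DIP)


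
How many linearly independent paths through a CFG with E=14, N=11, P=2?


Formula: V(G) = E - N + 2P
V(G) = 14 - 11 + 2*2
V(G) = 3 + 4
V(G) = 7

7


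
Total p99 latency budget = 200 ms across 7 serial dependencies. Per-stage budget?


Formula: per_stage = total_budget / stages
per_stage = 200 / 7
per_stage = 28.57 ms

28.57 ms


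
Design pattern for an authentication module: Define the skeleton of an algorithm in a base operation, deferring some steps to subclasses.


This matches the Template Method pattern

Template Method


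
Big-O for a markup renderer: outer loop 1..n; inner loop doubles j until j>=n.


Reasoning: linear outer times logarithmic inner
Complexity: O(n log n)

O(n log n)


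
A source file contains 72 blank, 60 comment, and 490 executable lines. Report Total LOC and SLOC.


Total LOC = blank + comment + code
Total LOC = 72 + 60 + 490 = 622
SLOC (source only) = code = 490

Total LOC: 622, SLOC: 490


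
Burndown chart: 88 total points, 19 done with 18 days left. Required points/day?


Formula: Required rate = Remaining points / Days left
Remaining = 88 - 19 = 69 points
Required rate = 69 / 18 = 3.83 points/day

3.83 points/day


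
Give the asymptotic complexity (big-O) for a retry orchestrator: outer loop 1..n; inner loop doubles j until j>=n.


Reasoning: linear outer times logarithmic inner
Complexity: O(n log n)

O(n log n)


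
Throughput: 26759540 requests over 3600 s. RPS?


Formula: throughput = requests / seconds
throughput = 26759540 / 3600
throughput = 7433.21 requests/second

7433.21 requests/second


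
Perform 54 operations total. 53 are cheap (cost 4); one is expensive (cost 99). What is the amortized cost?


Formula: Amortized cost = Total cost / Operations
Total cost = (53 * 4) + (1 * 99)
Total cost = 212 + 99 = 311
Amortized = 311 / 54 = 5.7593

5.7593


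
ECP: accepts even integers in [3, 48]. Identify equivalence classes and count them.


Constraint: even integers in [3, 48]
Class 1: x < 3 — out-of-range invalid
Class 2: x in [3,48] but odd — wrong type invalid
Class 3: x in [3,48] and even — valid
Class 4: x > 48 — out-of-range invalid
Total equivalence classes: 4

4 equivalence classes


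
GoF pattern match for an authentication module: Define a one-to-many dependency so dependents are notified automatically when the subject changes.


This matches the Observer pattern

Observer


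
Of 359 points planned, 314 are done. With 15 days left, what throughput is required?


Formula: Required rate = Remaining points / Days left
Remaining = 359 - 314 = 45 points
Required rate = 45 / 15 = 3.0 points/day

3.0 points/day


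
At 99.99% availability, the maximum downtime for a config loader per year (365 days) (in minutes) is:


Formula: allowed downtime = period * (100 - SLA) / 100
Period (year (365 days)) = 525600 minutes
Unavailability fraction = (100 - 99.99) / 100
Allowed downtime = 525600 * (100 - 99.99) / 100
Allowed downtime = 52.56 minutes

52.56 minutes


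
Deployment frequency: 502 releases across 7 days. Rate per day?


Formula: deployments per day = releases / days
= 502 / 7
= 71.714 deploys/day
(equivalently, 502.0 deploys/week)

71.714 deploys/day


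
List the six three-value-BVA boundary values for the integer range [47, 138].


Range: [47, 138]
Boundaries: just below min, min, min+1, max-1, max, just above max
Values: [46, 47, 48, 137, 138, 139]

[46, 47, 48, 137, 138, 139]


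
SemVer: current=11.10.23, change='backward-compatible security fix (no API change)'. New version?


Current: 11.10.23
Change category: 'backward-compatible security fix (no API change)' → patch bump
SemVer rule: patch bump → increment PATCH (MAJOR and MINOR unchanged)
New: 11.10.24

11.10.24


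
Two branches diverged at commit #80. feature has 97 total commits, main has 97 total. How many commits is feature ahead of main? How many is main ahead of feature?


Common ancestor: commit #80
feature commits after divergence: 97 - 80 = 17
main commits after divergence: 97 - 80 = 17
feature is 17 commits ahead of main
main is 17 commits ahead of feature

feature ahead: 17, main ahead: 17


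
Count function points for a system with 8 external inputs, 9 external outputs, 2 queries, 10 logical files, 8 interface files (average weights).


UFP = EI*4 + EO*5 + EQ*4 + ILF*10 + EIF*7
UFP = 8*4 + 9*5 + 2*4 + 10*10 + 8*7
UFP = 32 + 45 + 8 + 100 + 56
UFP = 241

241


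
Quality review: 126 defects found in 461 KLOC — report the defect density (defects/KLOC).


Defect density = defects / KLOC
Defect density = 126 / 461
Defect density = 0.273 defects/KLOC

0.273 defects/KLOC


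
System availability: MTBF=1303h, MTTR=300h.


Availability = MTBF / (MTBF + MTTR)
Availability = 1303 / (1303 + 300)
Availability = 1303 / 1603
Availability = 81.2851%

81.2851%


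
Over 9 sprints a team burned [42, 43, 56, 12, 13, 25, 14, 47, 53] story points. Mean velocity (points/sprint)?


Formula: Avg velocity = Total points / Number of sprints
Points: [42, 43, 56, 12, 13, 25, 14, 47, 53]
Sum = 42 + 43 + 56 + 12 + 13 + 25 + 14 + 47 + 53 = 305
Avg velocity = 305 / 9 = 33.89 points/sprint

33.89 points/sprint


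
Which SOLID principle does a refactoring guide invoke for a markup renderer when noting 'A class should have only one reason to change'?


This describes the Single Responsibility Principle (SRP)

Single Responsibility Principle (SRP)


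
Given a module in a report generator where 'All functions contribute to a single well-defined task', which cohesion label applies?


Reasoning: Best: single purpose
Type: Functional cohesion

Functional cohesion


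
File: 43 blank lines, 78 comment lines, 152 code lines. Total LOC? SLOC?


Total LOC = blank + comment + code
Total LOC = 43 + 78 + 152 = 273
SLOC (source only) = code = 152

Total LOC: 273, SLOC: 152


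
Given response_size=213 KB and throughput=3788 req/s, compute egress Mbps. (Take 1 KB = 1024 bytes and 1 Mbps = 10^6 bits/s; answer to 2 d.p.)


Formula: Mbps = payload_bytes * RPS * 8 / 1e6
Payload per request = 213 KB = 213 * 1024 = 218112 bytes
Total bytes/sec = 218112 * 3788 = 826208256
Total bits/sec = 826208256 * 8 = 6609666048
Mbps = 6609666048 / 1e6 = 6609.67

6609.67 Mbps


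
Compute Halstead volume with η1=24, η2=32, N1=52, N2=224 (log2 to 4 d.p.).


Formula: V = N * log2(η), where N = N1 + N2 and η = η1 + η2
η = 24 + 32 = 56
N = 52 + 224 = 276
log2(56) ≈ 5.8074
V = 276 * 5.8074 = 1602.84

1602.84


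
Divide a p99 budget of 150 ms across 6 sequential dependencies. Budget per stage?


Formula: per_stage = total_budget / stages
per_stage = 150 / 6
per_stage = 25.0 ms

25.0 ms


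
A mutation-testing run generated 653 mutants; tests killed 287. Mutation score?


Mutation score = killed / total * 100
Mutation score = 287 / 653 * 100
Mutation score = 43.95%

43.95%


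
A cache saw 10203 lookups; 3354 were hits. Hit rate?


Formula: hit rate = hits / (hits + misses) * 100
hit rate = 3354 / (3354 + 6849) * 100
hit rate = 3354 / 10203 * 100
hit rate = 32.87%

32.87%


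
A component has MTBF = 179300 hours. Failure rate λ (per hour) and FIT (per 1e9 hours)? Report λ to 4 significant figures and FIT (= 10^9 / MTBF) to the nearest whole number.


Formula: λ = 1 / MTBF; FIT = λ × 1e9 = 1e9 / MTBF
λ = 1 / 179300 ≈ 5.577e-06 failures/hour
FIT = 1e9 / 179300 ≈ 5577 failures per 1e9 hours (nearest whole number)

λ = 5.577e-06 /h, FIT = 5577


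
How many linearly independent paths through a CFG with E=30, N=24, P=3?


Formula: V(G) = E - N + 2P
V(G) = 30 - 24 + 2*3
V(G) = 6 + 6
V(G) = 12

12


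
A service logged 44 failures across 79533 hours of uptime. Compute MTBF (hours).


Formula: MTBF = Total operating time / Number of failures
MTBF = 79533 / 44
MTBF = 1807.57 hours

1807.57 hours


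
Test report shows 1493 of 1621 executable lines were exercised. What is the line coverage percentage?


Coverage = covered / total * 100
Coverage = 1493 / 1621 * 100
Coverage = 92.1%

92.1%


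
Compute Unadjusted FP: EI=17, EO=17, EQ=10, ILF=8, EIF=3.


UFP = EI*4 + EO*5 + EQ*4 + ILF*10 + EIF*7
UFP = 17*4 + 17*5 + 10*4 + 8*10 + 3*7
UFP = 68 + 85 + 40 + 80 + 21
UFP = 294

294
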